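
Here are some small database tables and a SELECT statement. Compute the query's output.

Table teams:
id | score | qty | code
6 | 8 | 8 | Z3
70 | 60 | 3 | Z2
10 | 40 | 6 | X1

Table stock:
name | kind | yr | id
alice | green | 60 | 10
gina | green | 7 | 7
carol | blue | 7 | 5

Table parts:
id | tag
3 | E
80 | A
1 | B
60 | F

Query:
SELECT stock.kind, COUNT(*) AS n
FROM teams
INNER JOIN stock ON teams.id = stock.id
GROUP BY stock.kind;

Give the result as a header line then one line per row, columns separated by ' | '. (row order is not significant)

After JOIN stock (1 rows):
teams.id | teams.score | teams.qty | teams.code | stock.name | stock.kind | stock.yr | stock.id
10 | 40 | 6 | X1 | alice | green | 60 | 10
After GROUP BY (1 rows):
stock.kind | n
green | 1

== RESULT ==
stock.kind | n
green | 1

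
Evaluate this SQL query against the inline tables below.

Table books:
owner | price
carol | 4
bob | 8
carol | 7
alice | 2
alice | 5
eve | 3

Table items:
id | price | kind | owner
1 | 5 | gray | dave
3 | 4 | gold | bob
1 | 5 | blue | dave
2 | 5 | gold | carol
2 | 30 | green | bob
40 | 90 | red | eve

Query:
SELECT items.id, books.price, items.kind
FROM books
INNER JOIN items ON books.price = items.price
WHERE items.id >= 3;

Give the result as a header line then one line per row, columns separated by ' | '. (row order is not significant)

== RESULT ==
items.id | books.price | items.kind
3 | 4 | gold

Derivation:
After JOIN items (4 rows):
books.owner | books.price | items.id | items.price | items.kind | items.owner
carol | 4 | 3 | 4 | gold | bob
alice | 5 | 1 | 5 | gray | dave
alice | 5 | 1 | 5 | blue | dave
alice | 5 | 2 | 5 | gold | carol
After WHERE (1 rows):
books.owner | books.price | items.id | items.price | items.kind | items.owner
carol | 4 | 3 | 4 | gold | bob
After SELECT (1 rows):
items.id | books.price | items.kind
3 | 4 | gold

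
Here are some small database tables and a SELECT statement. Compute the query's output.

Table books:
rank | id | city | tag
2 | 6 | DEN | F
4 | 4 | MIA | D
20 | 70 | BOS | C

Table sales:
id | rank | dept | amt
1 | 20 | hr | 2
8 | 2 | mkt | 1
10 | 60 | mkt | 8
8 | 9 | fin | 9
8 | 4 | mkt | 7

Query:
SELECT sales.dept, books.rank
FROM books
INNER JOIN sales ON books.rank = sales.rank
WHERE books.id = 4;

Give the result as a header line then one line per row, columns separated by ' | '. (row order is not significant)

== RESULT ==
sales.dept | books.rank
mkt | 4

Derivation:
After JOIN sales (3 rows):
books.rank | books.id | books.city | books.tag | sales.id | sales.rank | sales.dept | sales.amt
2 | 6 | DEN | F | 8 | 2 | mkt | 1
4 | 4 | MIA | D | 8 | 4 | mkt | 7
20 | 70 | BOS | C | 1 | 20 | hr | 2
After WHERE (1 rows):
books.rank | books.id | books.city | books.tag | sales.id | sales.rank | sales.dept | sales.amt
4 | 4 | MIA | D | 8 | 4 | mkt | 7
After SELECT (1 rows):
sales.dept | books.rank
mkt | 4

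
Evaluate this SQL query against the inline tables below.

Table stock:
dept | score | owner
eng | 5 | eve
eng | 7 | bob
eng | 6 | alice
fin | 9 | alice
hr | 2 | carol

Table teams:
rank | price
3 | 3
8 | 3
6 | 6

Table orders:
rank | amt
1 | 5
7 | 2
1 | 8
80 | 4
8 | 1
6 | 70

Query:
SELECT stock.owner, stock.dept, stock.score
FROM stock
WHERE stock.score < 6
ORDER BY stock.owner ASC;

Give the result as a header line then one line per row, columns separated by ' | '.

== RESULT ==
stock.owner | stock.dept | stock.score
carol | hr | 2
eve | eng | 5

Derivation:
After WHERE (2 rows):
stock.dept | stock.score | stock.owner
eng | 5 | eve
hr | 2 | carol
After SELECT (2 rows):
stock.owner | stock.dept | stock.score
eve | eng | 5
carol | hr | 2
After ORDER BY (2 rows):
stock.owner | stock.dept | stock.score
carol | hr | 2
eve | eng | 5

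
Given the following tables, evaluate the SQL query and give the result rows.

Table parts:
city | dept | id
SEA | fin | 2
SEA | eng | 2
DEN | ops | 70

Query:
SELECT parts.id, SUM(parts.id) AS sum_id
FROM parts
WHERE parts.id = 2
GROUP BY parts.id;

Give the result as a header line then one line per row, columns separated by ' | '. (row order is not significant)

== RESULT ==
parts.id | sum_id
2 | 4

Derivation:
After WHERE (2 rows):
parts.city | parts.dept | parts.id
SEA | fin | 2
SEA | eng | 2
After GROUP BY (1 rows):
parts.id | sum_id
2 | 4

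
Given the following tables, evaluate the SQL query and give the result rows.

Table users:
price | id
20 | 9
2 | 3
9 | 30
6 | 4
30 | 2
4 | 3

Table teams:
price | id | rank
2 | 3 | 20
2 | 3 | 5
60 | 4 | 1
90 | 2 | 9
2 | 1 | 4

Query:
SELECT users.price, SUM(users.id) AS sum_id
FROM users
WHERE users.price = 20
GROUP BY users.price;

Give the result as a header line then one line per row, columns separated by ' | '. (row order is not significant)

== RESULT ==
users.price | sum_id
20 | 9

Derivation:
After WHERE (1 rows):
users.price | users.id
20 | 9
After GROUP BY (1 rows):
users.price | sum_id
20 | 9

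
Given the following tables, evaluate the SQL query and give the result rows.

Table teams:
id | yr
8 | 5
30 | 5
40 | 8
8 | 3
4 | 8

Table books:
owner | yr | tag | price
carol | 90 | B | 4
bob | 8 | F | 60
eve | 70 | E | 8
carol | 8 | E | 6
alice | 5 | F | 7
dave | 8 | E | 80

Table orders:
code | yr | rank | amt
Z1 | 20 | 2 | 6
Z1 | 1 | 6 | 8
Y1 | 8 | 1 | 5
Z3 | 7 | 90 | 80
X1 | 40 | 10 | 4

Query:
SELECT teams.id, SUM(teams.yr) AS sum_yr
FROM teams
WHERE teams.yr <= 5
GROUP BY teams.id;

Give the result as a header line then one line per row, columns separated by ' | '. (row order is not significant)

After WHERE (3 rows):
teams.id | teams.yr
8 | 5
30 | 5
8 | 3
After GROUP BY (2 rows):
teams.id | sum_yr
8 | 8
30 | 5

== RESULT ==
teams.id | sum_yr
8 | 8
30 | 5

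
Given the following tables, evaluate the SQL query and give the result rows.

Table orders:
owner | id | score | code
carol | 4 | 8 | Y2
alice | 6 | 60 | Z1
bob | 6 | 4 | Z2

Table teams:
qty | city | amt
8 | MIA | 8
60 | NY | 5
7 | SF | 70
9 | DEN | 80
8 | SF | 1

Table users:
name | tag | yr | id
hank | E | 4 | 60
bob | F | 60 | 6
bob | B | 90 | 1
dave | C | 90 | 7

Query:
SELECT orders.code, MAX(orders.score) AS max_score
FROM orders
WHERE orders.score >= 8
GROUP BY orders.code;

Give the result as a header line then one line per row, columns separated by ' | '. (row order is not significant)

After WHERE (2 rows):
orders.owner | orders.id | orders.score | orders.code
carol | 4 | 8 | Y2
alice | 6 | 60 | Z1
After GROUP BY (2 rows):
orders.code | max_score
Y2 | 8
Z1 | 60

== RESULT ==
orders.code | max_score
Y2 | 8
Z1 | 60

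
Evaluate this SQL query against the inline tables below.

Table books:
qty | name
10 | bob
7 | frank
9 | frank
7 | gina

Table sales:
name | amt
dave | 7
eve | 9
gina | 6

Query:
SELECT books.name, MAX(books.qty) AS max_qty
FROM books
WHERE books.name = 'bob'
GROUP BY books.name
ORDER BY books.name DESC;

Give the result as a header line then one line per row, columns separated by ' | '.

After WHERE (1 rows):
books.qty | books.name
10 | bob
After GROUP BY (1 rows):
books.name | max_qty
bob | 10
After ORDER BY (1 rows):
books.name | max_qty
bob | 10

== RESULT ==
books.name | max_qty
bob | 10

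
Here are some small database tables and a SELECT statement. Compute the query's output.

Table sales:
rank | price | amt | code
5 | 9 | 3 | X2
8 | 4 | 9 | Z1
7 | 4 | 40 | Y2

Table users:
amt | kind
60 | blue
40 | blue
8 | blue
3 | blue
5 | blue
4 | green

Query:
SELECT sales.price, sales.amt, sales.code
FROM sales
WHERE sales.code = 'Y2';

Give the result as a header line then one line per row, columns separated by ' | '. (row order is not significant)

== RESULT ==
sales.price | sales.amt | sales.code
4 | 40 | Y2

Derivation:
After WHERE (1 rows):
sales.rank | sales.price | sales.amt | sales.code
7 | 4 | 40 | Y2
After SELECT (1 rows):
sales.price | sales.amt | sales.code
4 | 40 | Y2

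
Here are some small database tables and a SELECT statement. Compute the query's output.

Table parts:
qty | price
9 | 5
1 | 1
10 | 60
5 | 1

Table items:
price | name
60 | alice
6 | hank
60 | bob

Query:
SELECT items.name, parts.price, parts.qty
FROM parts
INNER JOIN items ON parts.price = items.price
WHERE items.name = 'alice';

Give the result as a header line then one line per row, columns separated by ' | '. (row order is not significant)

== RESULT ==
items.name | parts.price | parts.qty
alice | 60 | 10

Derivation:
After JOIN items (2 rows):
parts.qty | parts.price | items.price | items.name
10 | 60 | 60 | alice
10 | 60 | 60 | bob
After WHERE (1 rows):
parts.qty | parts.price | items.price | items.name
10 | 60 | 60 | alice
After SELECT (1 rows):
items.name | parts.price | parts.qty
alice | 60 | 10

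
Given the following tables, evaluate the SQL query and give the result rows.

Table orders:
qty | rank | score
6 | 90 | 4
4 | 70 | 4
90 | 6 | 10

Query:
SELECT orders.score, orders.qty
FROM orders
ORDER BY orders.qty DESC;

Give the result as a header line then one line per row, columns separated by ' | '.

== RESULT ==
orders.score | orders.qty
10 | 90
4 | 6
4 | 4

Derivation:
After SELECT (3 rows):
orders.score | orders.qty
4 | 6
4 | 4
10 | 90
After ORDER BY (3 rows):
orders.score | orders.qty
10 | 90
4 | 6
4 | 4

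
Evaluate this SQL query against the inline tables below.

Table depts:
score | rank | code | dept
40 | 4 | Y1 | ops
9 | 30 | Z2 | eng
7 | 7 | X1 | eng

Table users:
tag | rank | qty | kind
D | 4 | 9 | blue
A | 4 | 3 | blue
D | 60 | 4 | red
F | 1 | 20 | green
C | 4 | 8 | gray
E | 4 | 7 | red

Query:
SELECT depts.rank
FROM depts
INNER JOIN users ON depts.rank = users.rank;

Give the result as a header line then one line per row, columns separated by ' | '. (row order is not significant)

After JOIN users (4 rows):
depts.score | depts.rank | depts.code | depts.dept | users.tag | users.rank | users.qty | users.kind
40 | 4 | Y1 | ops | D | 4 | 9 | blue
40 | 4 | Y1 | ops | A | 4 | 3 | blue
40 | 4 | Y1 | ops | C | 4 | 8 | gray
40 | 4 | Y1 | ops | E | 4 | 7 | red
After SELECT (4 rows):
depts.rank
4
4
4
4

== RESULT ==
depts.rank
4
4
4
4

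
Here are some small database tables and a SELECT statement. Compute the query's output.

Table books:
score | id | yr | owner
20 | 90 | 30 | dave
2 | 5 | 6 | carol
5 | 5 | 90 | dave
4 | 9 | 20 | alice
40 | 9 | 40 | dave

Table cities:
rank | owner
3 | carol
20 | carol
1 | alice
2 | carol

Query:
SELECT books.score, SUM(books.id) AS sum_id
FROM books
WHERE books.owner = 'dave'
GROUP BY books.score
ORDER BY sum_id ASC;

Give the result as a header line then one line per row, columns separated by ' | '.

After WHERE (3 rows):
books.score | books.id | books.yr | books.owner
20 | 90 | 30 | dave
5 | 5 | 90 | dave
40 | 9 | 40 | dave
After GROUP BY (3 rows):
books.score | sum_id
20 | 90
5 | 5
40 | 9
After ORDER BY (3 rows):
books.score | sum_id
5 | 5
40 | 9
20 | 90

== RESULT ==
books.score | sum_id
5 | 5
40 | 9
20 | 90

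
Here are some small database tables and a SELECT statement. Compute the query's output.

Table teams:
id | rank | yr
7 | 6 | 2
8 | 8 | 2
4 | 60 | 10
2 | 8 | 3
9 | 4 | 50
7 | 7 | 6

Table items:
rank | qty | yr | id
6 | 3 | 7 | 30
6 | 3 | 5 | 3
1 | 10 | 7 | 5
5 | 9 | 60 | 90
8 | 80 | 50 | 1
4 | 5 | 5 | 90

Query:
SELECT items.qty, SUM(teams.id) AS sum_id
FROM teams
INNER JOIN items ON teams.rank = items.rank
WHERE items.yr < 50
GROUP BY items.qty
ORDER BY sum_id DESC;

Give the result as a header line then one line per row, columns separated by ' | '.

== RESULT ==
items.qty | sum_id
3 | 14
5 | 9

Derivation:
After JOIN items (5 rows):
teams.id | teams.rank | teams.yr | items.rank | items.qty | items.yr | items.id
7 | 6 | 2 | 6 | 3 | 7 | 30
7 | 6 | 2 | 6 | 3 | 5 | 3
8 | 8 | 2 | 8 | 80 | 50 | 1
2 | 8 | 3 | 8 | 80 | 50 | 1
9 | 4 | 50 | 4 | 5 | 5 | 90
After WHERE (3 rows):
teams.id | teams.rank | teams.yr | items.rank | items.qty | items.yr | items.id
7 | 6 | 2 | 6 | 3 | 7 | 30
7 | 6 | 2 | 6 | 3 | 5 | 3
9 | 4 | 50 | 4 | 5 | 5 | 90
After GROUP BY (2 rows):
items.qty | sum_id
3 | 14
5 | 9
After ORDER BY (2 rows):
items.qty | sum_id
3 | 14
5 | 9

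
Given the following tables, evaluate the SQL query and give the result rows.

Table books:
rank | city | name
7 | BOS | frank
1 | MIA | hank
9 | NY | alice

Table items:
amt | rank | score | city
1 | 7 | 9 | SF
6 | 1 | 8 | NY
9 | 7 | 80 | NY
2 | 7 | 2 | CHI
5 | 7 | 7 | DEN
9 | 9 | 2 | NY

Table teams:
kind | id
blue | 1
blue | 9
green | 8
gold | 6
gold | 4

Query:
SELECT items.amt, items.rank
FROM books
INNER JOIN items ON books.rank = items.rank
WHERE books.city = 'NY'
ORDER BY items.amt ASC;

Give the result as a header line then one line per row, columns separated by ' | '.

After JOIN items (6 rows):
books.rank | books.city | books.name | items.amt | items.rank | items.score | items.city
7 | BOS | frank | 1 | 7 | 9 | SF
7 | BOS | frank | 9 | 7 | 80 | NY
7 | BOS | frank | 2 | 7 | 2 | CHI
7 | BOS | frank | 5 | 7 | 7 | DEN
1 | MIA | hank | 6 | 1 | 8 | NY
9 | NY | alice | 9 | 9 | 2 | NY
After WHERE (1 rows):
books.rank | books.city | books.name | items.amt | items.rank | items.score | items.city
9 | NY | alice | 9 | 9 | 2 | NY
After SELECT (1 rows):
items.amt | items.rank
9 | 9
After ORDER BY (1 rows):
items.amt | items.rank
9 | 9

== RESULT ==
items.amt | items.rank
9 | 9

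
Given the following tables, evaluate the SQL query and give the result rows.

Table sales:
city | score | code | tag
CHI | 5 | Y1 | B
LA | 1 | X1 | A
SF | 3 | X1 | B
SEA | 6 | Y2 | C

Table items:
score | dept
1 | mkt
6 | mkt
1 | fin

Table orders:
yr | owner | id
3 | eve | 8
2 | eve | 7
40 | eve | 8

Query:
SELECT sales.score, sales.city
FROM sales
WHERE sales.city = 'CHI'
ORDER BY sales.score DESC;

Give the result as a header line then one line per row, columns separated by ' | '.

== RESULT ==
sales.score | sales.city
5 | CHI

Derivation:
After WHERE (1 rows):
sales.city | sales.score | sales.code | sales.tag
CHI | 5 | Y1 | B
After SELECT (1 rows):
sales.score | sales.city
5 | CHI
After ORDER BY (1 rows):
sales.score | sales.city
5 | CHI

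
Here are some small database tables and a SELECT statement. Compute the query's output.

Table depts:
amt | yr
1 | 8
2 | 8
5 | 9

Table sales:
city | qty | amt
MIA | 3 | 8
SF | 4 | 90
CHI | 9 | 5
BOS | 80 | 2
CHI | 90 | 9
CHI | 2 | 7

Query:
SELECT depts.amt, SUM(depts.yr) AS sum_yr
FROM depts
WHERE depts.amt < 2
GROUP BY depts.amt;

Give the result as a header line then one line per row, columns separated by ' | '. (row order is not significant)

== RESULT ==
depts.amt | sum_yr
1 | 8

Derivation:
After WHERE (1 rows):
depts.amt | depts.yr
1 | 8
After GROUP BY (1 rows):
depts.amt | sum_yr
1 | 8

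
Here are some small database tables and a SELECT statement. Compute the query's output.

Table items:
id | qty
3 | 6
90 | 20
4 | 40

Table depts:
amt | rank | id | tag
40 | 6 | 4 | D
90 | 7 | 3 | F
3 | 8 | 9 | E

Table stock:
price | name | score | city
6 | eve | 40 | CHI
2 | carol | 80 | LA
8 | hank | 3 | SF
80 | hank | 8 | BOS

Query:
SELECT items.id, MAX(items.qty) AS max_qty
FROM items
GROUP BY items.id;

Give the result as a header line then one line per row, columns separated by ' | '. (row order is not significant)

== RESULT ==
items.id | max_qty
3 | 6
90 | 20
4 | 40

Derivation:
After GROUP BY (3 rows):
items.id | max_qty
3 | 6
90 | 20
4 | 40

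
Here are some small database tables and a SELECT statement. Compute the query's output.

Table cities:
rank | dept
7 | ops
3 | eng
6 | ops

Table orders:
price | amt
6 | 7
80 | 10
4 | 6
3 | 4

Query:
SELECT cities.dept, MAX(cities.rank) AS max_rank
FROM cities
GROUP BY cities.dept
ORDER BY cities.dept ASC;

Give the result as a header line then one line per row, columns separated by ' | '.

After GROUP BY (2 rows):
cities.dept | max_rank
ops | 7
eng | 3
After ORDER BY (2 rows):
cities.dept | max_rank
eng | 3
ops | 7

== RESULT ==
cities.dept | max_rank
eng | 3
ops | 7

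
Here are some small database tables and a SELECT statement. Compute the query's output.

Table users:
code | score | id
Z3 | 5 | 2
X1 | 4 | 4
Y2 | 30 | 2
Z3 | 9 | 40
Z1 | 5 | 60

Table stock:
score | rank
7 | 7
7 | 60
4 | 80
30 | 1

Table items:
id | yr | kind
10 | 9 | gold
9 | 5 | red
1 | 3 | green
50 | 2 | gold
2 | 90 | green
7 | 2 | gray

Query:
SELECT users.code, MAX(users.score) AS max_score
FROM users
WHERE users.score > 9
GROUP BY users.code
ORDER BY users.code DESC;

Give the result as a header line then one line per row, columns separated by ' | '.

== RESULT ==
users.code | max_score
Y2 | 30

Derivation:
After WHERE (1 rows):
users.code | users.score | users.id
Y2 | 30 | 2
After GROUP BY (1 rows):
users.code | max_score
Y2 | 30
After ORDER BY (1 rows):
users.code | max_score
Y2 | 30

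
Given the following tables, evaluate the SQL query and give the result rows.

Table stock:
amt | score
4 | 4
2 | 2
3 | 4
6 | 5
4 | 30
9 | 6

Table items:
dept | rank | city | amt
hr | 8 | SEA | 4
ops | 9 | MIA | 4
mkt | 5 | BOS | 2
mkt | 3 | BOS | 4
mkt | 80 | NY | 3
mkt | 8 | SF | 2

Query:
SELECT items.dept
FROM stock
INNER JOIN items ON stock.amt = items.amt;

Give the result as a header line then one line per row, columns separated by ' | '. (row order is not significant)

After JOIN items (9 rows):
stock.amt | stock.score | items.dept | items.rank | items.city | items.amt
4 | 4 | hr | 8 | SEA | 4
4 | 4 | ops | 9 | MIA | 4
4 | 4 | mkt | 3 | BOS | 4
2 | 2 | mkt | 5 | BOS | 2
2 | 2 | mkt | 8 | SF | 2
3 | 4 | mkt | 80 | NY | 3
4 | 30 | hr | 8 | SEA | 4
4 | 30 | ops | 9 | MIA | 4
4 | 30 | mkt | 3 | BOS | 4
After SELECT (9 rows):
items.dept
hr
ops
mkt
mkt
mkt
mkt
hr
ops
mkt

== RESULT ==
items.dept
hr
ops
mkt
mkt
mkt
mkt
hr
ops
mkt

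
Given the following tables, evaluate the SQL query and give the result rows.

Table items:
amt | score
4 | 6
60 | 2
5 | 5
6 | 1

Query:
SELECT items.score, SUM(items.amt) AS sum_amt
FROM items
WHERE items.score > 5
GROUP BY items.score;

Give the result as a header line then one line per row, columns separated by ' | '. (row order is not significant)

After WHERE (1 rows):
items.amt | items.score
4 | 6
After GROUP BY (1 rows):
items.score | sum_amt
6 | 4

== RESULT ==
items.score | sum_amt
6 | 4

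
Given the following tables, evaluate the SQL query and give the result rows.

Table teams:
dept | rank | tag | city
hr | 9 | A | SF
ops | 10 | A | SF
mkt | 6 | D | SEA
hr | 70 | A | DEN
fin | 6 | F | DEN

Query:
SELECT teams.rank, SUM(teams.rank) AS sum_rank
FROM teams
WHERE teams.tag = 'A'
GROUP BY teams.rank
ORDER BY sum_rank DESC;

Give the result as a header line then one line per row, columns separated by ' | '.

After WHERE (3 rows):
teams.dept | teams.rank | teams.tag | teams.city
hr | 9 | A | SF
ops | 10 | A | SF
hr | 70 | A | DEN
After GROUP BY (3 rows):
teams.rank | sum_rank
9 | 9
10 | 10
70 | 70
After ORDER BY (3 rows):
teams.rank | sum_rank
70 | 70
10 | 10
9 | 9

== RESULT ==
teams.rank | sum_rank
70 | 70
10 | 10
9 | 9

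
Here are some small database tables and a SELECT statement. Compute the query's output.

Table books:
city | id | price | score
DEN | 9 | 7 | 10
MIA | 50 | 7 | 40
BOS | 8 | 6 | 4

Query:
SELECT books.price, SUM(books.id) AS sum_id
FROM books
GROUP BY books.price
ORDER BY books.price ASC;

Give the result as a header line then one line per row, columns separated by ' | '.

After GROUP BY (2 rows):
books.price | sum_id
7 | 59
6 | 8
After ORDER BY (2 rows):
books.price | sum_id
6 | 8
7 | 59

== RESULT ==
books.price | sum_id
6 | 8
7 | 59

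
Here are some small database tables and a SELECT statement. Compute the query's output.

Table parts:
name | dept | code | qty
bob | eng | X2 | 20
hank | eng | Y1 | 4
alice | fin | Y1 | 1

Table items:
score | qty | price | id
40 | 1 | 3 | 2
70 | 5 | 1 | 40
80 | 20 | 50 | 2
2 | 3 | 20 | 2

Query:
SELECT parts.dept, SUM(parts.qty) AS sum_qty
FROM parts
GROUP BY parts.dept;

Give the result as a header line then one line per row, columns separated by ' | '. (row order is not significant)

== RESULT ==
parts.dept | sum_qty
eng | 24
fin | 1

Derivation:
After GROUP BY (2 rows):
parts.dept | sum_qty
eng | 24
fin | 1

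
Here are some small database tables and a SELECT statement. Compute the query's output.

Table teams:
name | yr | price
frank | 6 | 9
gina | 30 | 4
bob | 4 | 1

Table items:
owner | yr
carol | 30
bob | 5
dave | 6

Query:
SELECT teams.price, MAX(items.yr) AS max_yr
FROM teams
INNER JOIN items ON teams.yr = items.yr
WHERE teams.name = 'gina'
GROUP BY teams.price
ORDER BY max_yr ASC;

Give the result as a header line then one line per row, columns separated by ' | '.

After JOIN items (2 rows):
teams.name | teams.yr | teams.price | items.owner | items.yr
frank | 6 | 9 | dave | 6
gina | 30 | 4 | carol | 30
After WHERE (1 rows):
teams.name | teams.yr | teams.price | items.owner | items.yr
gina | 30 | 4 | carol | 30
After GROUP BY (1 rows):
teams.price | max_yr
4 | 30
After ORDER BY (1 rows):
teams.price | max_yr
4 | 30

== RESULT ==
teams.price | max_yr
4 | 30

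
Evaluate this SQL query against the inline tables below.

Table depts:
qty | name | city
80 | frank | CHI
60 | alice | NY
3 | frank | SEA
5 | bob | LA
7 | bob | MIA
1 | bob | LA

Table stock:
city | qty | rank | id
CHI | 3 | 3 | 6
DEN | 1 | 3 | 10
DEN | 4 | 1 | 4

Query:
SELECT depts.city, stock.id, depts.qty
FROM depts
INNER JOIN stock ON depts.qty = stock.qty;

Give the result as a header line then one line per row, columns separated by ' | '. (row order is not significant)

== RESULT ==
depts.city | stock.id | depts.qty
SEA | 6 | 3
LA | 10 | 1

Derivation:
After JOIN stock (2 rows):
depts.qty | depts.name | depts.city | stock.city | stock.qty | stock.rank | stock.id
3 | frank | SEA | CHI | 3 | 3 | 6
1 | bob | LA | DEN | 1 | 3 | 10
After SELECT (2 rows):
depts.city | stock.id | depts.qty
SEA | 6 | 3
LA | 10 | 1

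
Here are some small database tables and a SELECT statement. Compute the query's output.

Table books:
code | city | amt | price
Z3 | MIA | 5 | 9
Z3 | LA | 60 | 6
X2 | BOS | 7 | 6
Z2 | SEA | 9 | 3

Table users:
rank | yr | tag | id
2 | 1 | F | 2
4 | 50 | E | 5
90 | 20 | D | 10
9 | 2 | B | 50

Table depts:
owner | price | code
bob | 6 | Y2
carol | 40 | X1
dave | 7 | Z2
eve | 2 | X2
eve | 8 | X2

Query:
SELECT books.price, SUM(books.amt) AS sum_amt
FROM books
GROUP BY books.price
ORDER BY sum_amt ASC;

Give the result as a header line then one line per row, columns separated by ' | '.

== RESULT ==
books.price | sum_amt
9 | 5
3 | 9
6 | 67

Derivation:
After GROUP BY (3 rows):
books.price | sum_amt
9 | 5
6 | 67
3 | 9
After ORDER BY (3 rows):
books.price | sum_amt
9 | 5
3 | 9
6 | 67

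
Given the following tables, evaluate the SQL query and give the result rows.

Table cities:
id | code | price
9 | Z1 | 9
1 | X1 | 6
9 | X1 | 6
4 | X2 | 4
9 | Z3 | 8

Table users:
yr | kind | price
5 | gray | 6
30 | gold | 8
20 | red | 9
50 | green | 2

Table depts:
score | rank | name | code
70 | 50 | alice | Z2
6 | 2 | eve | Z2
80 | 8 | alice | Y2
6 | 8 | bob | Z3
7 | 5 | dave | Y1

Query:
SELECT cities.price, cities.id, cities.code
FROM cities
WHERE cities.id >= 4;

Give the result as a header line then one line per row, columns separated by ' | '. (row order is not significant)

== RESULT ==
cities.price | cities.id | cities.code
9 | 9 | Z1
6 | 9 | X1
4 | 4 | X2
8 | 9 | Z3

Derivation:
After WHERE (4 rows):
cities.id | cities.code | cities.price
9 | Z1 | 9
9 | X1 | 6
4 | X2 | 4
9 | Z3 | 8
After SELECT (4 rows):
cities.price | cities.id | cities.code
9 | 9 | Z1
6 | 9 | X1
4 | 4 | X2
8 | 9 | Z3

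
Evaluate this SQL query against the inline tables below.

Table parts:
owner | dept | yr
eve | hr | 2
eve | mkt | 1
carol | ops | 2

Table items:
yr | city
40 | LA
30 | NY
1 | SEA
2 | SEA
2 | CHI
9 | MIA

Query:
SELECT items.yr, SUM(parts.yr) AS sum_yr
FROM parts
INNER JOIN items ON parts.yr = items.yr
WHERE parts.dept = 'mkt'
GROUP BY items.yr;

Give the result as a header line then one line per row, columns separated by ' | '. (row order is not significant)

== RESULT ==
items.yr | sum_yr
1 | 1

Derivation:
After JOIN items (5 rows):
parts.owner | parts.dept | parts.yr | items.yr | items.city
eve | hr | 2 | 2 | SEA
eve | hr | 2 | 2 | CHI
eve | mkt | 1 | 1 | SEA
carol | ops | 2 | 2 | SEA
carol | ops | 2 | 2 | CHI
After WHERE (1 rows):
parts.owner | parts.dept | parts.yr | items.yr | items.city
eve | mkt | 1 | 1 | SEA
After GROUP BY (1 rows):
items.yr | sum_yr
1 | 1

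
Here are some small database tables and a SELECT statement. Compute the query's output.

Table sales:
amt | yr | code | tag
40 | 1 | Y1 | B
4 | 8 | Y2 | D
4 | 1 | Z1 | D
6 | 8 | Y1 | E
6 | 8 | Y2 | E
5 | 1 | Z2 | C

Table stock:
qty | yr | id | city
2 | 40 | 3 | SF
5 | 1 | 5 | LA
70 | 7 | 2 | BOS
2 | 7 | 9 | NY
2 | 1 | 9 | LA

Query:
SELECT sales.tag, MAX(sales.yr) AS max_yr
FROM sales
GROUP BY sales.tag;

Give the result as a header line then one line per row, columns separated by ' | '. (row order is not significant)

== RESULT ==
sales.tag | max_yr
B | 1
D | 8
E | 8
C | 1

Derivation:
After GROUP BY (4 rows):
sales.tag | max_yr
B | 1
D | 8
E | 8
C | 1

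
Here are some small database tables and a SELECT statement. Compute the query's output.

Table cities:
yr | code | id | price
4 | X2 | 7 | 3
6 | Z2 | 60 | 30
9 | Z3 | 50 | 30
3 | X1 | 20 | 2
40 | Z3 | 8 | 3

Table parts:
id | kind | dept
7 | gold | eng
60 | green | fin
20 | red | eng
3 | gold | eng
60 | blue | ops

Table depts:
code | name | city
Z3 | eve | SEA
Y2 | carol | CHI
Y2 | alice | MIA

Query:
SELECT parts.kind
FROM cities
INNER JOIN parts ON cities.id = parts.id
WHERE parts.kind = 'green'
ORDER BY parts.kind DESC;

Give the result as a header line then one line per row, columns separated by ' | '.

After JOIN parts (4 rows):
cities.yr | cities.code | cities.id | cities.price | parts.id | parts.kind | parts.dept
4 | X2 | 7 | 3 | 7 | gold | eng
6 | Z2 | 60 | 30 | 60 | green | fin
6 | Z2 | 60 | 30 | 60 | blue | ops
3 | X1 | 20 | 2 | 20 | red | eng
After WHERE (1 rows):
cities.yr | cities.code | cities.id | cities.price | parts.id | parts.kind | parts.dept
6 | Z2 | 60 | 30 | 60 | green | fin
After SELECT (1 rows):
parts.kind
green
After ORDER BY (1 rows):
parts.kind
green

== RESULT ==
parts.kind
green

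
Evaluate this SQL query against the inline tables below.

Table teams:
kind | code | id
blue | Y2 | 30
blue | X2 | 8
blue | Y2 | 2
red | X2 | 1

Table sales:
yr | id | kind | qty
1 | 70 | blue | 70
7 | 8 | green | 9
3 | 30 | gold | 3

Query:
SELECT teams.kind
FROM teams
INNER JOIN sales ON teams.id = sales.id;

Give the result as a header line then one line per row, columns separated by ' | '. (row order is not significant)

After JOIN sales (2 rows):
teams.kind | teams.code | teams.id | sales.yr | sales.id | sales.kind | sales.qty
blue | Y2 | 30 | 3 | 30 | gold | 3
blue | X2 | 8 | 7 | 8 | green | 9
After SELECT (2 rows):
teams.kind
blue
blue

== RESULT ==
teams.kind
blue
blue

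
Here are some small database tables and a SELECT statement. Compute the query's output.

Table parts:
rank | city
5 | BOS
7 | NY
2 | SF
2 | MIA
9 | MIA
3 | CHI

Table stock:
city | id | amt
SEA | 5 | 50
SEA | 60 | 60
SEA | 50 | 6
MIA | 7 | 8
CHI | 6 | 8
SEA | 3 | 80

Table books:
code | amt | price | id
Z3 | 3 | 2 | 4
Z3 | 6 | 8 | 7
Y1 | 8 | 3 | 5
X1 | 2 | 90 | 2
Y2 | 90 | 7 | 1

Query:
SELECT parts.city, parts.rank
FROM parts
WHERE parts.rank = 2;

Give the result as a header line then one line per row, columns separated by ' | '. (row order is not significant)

After WHERE (2 rows):
parts.rank | parts.city
2 | SF
2 | MIA
After SELECT (2 rows):
parts.city | parts.rank
SF | 2
MIA | 2

== RESULT ==
parts.city | parts.rank
SF | 2
MIA | 2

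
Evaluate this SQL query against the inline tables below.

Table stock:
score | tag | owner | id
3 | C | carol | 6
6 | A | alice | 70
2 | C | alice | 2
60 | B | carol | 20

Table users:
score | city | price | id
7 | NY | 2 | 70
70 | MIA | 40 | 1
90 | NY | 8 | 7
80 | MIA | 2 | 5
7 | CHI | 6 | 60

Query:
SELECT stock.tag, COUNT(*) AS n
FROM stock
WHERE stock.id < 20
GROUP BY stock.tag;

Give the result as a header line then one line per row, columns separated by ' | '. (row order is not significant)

== RESULT ==
stock.tag | n
C | 2

Derivation:
After WHERE (2 rows):
stock.score | stock.tag | stock.owner | stock.id
3 | C | carol | 6
2 | C | alice | 2
After GROUP BY (1 rows):
stock.tag | n
C | 2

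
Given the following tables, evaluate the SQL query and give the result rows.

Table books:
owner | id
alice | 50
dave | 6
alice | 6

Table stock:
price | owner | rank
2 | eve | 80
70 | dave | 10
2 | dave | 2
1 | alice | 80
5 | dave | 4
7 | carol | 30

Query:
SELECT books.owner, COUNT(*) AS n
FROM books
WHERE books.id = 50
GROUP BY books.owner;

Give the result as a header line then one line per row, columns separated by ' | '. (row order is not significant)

== RESULT ==
books.owner | n
alice | 1

Derivation:
After WHERE (1 rows):
books.owner | books.id
alice | 50
After GROUP BY (1 rows):
books.owner | n
alice | 1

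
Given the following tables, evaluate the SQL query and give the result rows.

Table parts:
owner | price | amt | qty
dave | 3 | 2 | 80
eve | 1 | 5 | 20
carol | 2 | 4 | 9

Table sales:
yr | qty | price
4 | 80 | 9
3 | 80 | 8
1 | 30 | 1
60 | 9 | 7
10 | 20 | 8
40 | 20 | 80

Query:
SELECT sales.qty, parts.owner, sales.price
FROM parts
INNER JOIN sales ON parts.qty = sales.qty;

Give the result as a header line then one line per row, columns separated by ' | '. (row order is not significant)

== RESULT ==
sales.qty | parts.owner | sales.price
80 | dave | 9
80 | dave | 8
20 | eve | 8
20 | eve | 80
9 | carol | 7

Derivation:
After JOIN sales (5 rows):
parts.owner | parts.price | parts.amt | parts.qty | sales.yr | sales.qty | sales.price
dave | 3 | 2 | 80 | 4 | 80 | 9
dave | 3 | 2 | 80 | 3 | 80 | 8
eve | 1 | 5 | 20 | 10 | 20 | 8
eve | 1 | 5 | 20 | 40 | 20 | 80
carol | 2 | 4 | 9 | 60 | 9 | 7
After SELECT (5 rows):
sales.qty | parts.owner | sales.price
80 | dave | 9
80 | dave | 8
20 | eve | 8
20 | eve | 80
9 | carol | 7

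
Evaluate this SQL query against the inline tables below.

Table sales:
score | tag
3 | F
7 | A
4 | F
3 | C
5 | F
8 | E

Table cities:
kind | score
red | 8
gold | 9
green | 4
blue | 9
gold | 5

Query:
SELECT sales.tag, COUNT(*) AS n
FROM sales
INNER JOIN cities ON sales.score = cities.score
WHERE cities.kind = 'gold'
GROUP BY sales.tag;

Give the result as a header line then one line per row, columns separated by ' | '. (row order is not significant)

After JOIN cities (3 rows):
sales.score | sales.tag | cities.kind | cities.score
4 | F | green | 4
5 | F | gold | 5
8 | E | red | 8
After WHERE (1 rows):
sales.score | sales.tag | cities.kind | cities.score
5 | F | gold | 5
After GROUP BY (1 rows):
sales.tag | n
F | 1

== RESULT ==
sales.tag | n
F | 1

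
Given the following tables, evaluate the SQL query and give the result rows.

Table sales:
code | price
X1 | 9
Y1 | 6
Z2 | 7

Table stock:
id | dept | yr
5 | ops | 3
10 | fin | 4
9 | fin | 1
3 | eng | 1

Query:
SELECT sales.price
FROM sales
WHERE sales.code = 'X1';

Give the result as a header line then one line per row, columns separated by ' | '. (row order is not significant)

== RESULT ==
sales.price
9

Derivation:
After WHERE (1 rows):
sales.code | sales.price
X1 | 9
After SELECT (1 rows):
sales.price
9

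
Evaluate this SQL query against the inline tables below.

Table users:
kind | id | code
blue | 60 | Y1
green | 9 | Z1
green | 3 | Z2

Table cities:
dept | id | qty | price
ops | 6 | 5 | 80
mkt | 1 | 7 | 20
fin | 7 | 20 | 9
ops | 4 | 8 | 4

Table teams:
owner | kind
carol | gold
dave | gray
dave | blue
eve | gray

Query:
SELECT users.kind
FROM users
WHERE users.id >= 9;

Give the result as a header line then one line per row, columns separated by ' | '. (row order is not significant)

== RESULT ==
users.kind
blue
green

Derivation:
After WHERE (2 rows):
users.kind | users.id | users.code
blue | 60 | Y1
green | 9 | Z1
After SELECT (2 rows):
users.kind
blue
green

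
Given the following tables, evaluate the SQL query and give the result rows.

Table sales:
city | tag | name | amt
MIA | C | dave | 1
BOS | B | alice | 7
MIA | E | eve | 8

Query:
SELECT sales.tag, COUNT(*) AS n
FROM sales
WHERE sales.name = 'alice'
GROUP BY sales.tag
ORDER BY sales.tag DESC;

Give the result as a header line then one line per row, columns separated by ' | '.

After WHERE (1 rows):
sales.city | sales.tag | sales.name | sales.amt
BOS | B | alice | 7
After GROUP BY (1 rows):
sales.tag | n
B | 1
After ORDER BY (1 rows):
sales.tag | n
B | 1

== RESULT ==
sales.tag | n
B | 1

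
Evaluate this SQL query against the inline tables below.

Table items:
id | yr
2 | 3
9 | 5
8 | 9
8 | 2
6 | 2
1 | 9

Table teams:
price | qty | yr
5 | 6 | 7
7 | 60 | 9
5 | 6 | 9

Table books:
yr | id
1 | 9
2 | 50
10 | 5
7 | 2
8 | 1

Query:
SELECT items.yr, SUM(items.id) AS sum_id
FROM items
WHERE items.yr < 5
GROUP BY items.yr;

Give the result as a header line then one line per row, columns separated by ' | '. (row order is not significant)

== RESULT ==
items.yr | sum_id
3 | 2
2 | 14

Derivation:
After WHERE (3 rows):
items.id | items.yr
2 | 3
8 | 2
6 | 2
After GROUP BY (2 rows):
items.yr | sum_id
3 | 2
2 | 14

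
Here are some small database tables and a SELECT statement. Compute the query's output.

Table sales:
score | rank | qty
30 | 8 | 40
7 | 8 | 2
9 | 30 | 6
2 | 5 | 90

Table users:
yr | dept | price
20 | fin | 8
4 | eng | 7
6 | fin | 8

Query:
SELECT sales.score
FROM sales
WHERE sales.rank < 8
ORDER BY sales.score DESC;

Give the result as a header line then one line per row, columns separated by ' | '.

== RESULT ==
sales.score
2

Derivation:
After WHERE (1 rows):
sales.score | sales.rank | sales.qty
2 | 5 | 90
After SELECT (1 rows):
sales.score
2
After ORDER BY (1 rows):
sales.score
2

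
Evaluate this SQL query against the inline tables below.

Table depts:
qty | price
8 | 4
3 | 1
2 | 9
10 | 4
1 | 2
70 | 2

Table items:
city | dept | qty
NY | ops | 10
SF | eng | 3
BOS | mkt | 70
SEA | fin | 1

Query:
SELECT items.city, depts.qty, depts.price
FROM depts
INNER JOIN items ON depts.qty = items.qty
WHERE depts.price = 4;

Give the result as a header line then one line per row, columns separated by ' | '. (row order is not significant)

After JOIN items (4 rows):
depts.qty | depts.price | items.city | items.dept | items.qty
3 | 1 | SF | eng | 3
10 | 4 | NY | ops | 10
1 | 2 | SEA | fin | 1
70 | 2 | BOS | mkt | 70
After WHERE (1 rows):
depts.qty | depts.price | items.city | items.dept | items.qty
10 | 4 | NY | ops | 10
After SELECT (1 rows):
items.city | depts.qty | depts.price
NY | 10 | 4

== RESULT ==
items.city | depts.qty | depts.price
NY | 10 | 4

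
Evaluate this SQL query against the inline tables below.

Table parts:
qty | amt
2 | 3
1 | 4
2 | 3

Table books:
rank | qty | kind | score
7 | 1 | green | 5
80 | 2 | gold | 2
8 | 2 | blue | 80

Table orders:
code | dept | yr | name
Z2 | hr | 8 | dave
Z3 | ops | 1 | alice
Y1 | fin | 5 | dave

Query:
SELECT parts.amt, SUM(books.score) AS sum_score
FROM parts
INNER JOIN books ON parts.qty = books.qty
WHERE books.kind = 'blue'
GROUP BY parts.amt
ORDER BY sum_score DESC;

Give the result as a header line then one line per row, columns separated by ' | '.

After JOIN books (5 rows):
parts.qty | parts.amt | books.rank | books.qty | books.kind | books.score
2 | 3 | 80 | 2 | gold | 2
2 | 3 | 8 | 2 | blue | 80
1 | 4 | 7 | 1 | green | 5
2 | 3 | 80 | 2 | gold | 2
2 | 3 | 8 | 2 | blue | 80
After WHERE (2 rows):
parts.qty | parts.amt | books.rank | books.qty | books.kind | books.score
2 | 3 | 8 | 2 | blue | 80
2 | 3 | 8 | 2 | blue | 80
After GROUP BY (1 rows):
parts.amt | sum_score
3 | 160
After ORDER BY (1 rows):
parts.amt | sum_score
3 | 160

== RESULT ==
parts.amt | sum_score
3 | 160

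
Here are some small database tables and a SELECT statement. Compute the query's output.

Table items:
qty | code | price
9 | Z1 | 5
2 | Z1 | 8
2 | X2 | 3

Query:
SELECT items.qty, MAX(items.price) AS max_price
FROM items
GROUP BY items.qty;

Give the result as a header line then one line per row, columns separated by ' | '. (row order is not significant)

After GROUP BY (2 rows):
items.qty | max_price
9 | 5
2 | 8

== RESULT ==
items.qty | max_price
9 | 5
2 | 8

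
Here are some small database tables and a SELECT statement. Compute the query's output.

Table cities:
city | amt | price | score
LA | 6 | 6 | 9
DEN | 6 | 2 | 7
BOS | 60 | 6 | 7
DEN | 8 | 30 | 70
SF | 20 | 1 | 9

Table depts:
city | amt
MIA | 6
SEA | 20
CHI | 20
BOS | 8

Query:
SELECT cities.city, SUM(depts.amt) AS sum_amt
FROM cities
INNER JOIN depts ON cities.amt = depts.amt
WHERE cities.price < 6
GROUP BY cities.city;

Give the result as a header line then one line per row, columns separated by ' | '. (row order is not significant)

After JOIN depts (5 rows):
cities.city | cities.amt | cities.price | cities.score | depts.city | depts.amt
LA | 6 | 6 | 9 | MIA | 6
DEN | 6 | 2 | 7 | MIA | 6
DEN | 8 | 30 | 70 | BOS | 8
SF | 20 | 1 | 9 | SEA | 20
SF | 20 | 1 | 9 | CHI | 20
After WHERE (3 rows):
cities.city | cities.amt | cities.price | cities.score | depts.city | depts.amt
DEN | 6 | 2 | 7 | MIA | 6
SF | 20 | 1 | 9 | SEA | 20
SF | 20 | 1 | 9 | CHI | 20
After GROUP BY (2 rows):
cities.city | sum_amt
DEN | 6
SF | 40

== RESULT ==
cities.city | sum_amt
DEN | 6
SF | 40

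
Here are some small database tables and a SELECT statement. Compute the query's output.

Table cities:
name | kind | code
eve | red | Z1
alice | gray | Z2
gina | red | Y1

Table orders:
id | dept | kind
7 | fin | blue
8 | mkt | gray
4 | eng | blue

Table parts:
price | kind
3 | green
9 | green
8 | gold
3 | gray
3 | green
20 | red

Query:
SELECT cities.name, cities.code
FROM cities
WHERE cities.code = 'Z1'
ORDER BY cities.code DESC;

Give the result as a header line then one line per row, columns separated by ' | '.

After WHERE (1 rows):
cities.name | cities.kind | cities.code
eve | red | Z1
After SELECT (1 rows):
cities.name | cities.code
eve | Z1
After ORDER BY (1 rows):
cities.name | cities.code
eve | Z1

== RESULT ==
cities.name | cities.code
eve | Z1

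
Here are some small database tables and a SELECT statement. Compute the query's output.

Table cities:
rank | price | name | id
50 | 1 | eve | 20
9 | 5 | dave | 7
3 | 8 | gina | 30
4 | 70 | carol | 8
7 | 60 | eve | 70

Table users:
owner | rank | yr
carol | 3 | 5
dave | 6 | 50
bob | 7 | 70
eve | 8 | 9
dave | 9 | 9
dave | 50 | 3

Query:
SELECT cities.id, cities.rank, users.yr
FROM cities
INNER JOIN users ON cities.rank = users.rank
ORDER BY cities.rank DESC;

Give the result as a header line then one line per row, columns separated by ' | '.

== RESULT ==
cities.id | cities.rank | users.yr
20 | 50 | 3
7 | 9 | 9
70 | 7 | 70
30 | 3 | 5

Derivation:
After JOIN users (4 rows):
cities.rank | cities.price | cities.name | cities.id | users.owner | users.rank | users.yr
50 | 1 | eve | 20 | dave | 50 | 3
9 | 5 | dave | 7 | dave | 9 | 9
3 | 8 | gina | 30 | carol | 3 | 5
7 | 60 | eve | 70 | bob | 7 | 70
After SELECT (4 rows):
cities.id | cities.rank | users.yr
20 | 50 | 3
7 | 9 | 9
30 | 3 | 5
70 | 7 | 70
After ORDER BY (4 rows):
cities.id | cities.rank | users.yr
20 | 50 | 3
7 | 9 | 9
70 | 7 | 70
30 | 3 | 5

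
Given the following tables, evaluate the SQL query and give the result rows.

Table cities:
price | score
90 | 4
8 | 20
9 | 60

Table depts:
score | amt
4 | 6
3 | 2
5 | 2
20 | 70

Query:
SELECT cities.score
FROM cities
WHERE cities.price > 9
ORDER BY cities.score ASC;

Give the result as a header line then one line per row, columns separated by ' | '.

== RESULT ==
cities.score
4

Derivation:
After WHERE (1 rows):
cities.price | cities.score
90 | 4
After SELECT (1 rows):
cities.score
4
After ORDER BY (1 rows):
cities.score
4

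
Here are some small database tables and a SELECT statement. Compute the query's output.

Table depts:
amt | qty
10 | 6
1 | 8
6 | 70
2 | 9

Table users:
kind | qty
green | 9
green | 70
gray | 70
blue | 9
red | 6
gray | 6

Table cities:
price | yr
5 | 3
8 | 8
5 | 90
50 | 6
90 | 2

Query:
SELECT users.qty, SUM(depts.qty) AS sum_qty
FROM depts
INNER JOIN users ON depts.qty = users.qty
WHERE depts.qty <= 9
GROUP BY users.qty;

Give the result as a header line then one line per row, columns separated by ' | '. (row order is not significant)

== RESULT ==
users.qty | sum_qty
6 | 12
9 | 18

Derivation:
After JOIN users (6 rows):
depts.amt | depts.qty | users.kind | users.qty
10 | 6 | red | 6
10 | 6 | gray | 6
6 | 70 | green | 70
6 | 70 | gray | 70
2 | 9 | green | 9
2 | 9 | blue | 9
After WHERE (4 rows):
depts.amt | depts.qty | users.kind | users.qty
10 | 6 | red | 6
10 | 6 | gray | 6
2 | 9 | green | 9
2 | 9 | blue | 9
After GROUP BY (2 rows):
users.qty | sum_qty
6 | 12
9 | 18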